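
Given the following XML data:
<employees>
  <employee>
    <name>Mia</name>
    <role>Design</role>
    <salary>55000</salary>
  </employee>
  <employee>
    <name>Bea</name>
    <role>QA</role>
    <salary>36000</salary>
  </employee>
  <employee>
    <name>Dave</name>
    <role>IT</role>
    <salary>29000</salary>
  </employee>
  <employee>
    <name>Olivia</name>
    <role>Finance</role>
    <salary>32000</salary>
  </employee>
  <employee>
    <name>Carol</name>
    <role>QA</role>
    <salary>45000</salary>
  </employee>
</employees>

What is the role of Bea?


Searching for <employee> with <name>Bea</name>
Found at position 2
<role>QA</role>

ANSWER: QA


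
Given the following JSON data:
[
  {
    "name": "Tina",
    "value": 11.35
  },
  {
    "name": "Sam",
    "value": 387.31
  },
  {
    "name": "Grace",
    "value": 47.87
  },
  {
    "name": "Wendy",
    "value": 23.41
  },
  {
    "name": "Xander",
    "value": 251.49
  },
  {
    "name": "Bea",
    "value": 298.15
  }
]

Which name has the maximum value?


Comparing values:
  Tina: 11.35
  Sam: 387.31
  Grace: 47.87
  Wendy: 23.41
  Xander: 251.49
  Bea: 298.15
Maximum: Sam (387.31)

ANSWER: Sam


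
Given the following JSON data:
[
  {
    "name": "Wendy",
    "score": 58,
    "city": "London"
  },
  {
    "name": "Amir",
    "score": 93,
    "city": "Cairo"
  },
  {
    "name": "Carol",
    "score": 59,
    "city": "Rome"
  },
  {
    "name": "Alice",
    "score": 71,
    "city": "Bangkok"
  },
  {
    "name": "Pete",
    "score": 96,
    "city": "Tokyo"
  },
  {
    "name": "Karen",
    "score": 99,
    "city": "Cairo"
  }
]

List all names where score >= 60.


Filtering records where score >= 60:
  Wendy (score=58) -> no
  Amir (score=93) -> YES
  Carol (score=59) -> no
  Alice (score=71) -> YES
  Pete (score=96) -> YES
  Karen (score=99) -> YES


ANSWER: Amir, Alice, Pete, Karen


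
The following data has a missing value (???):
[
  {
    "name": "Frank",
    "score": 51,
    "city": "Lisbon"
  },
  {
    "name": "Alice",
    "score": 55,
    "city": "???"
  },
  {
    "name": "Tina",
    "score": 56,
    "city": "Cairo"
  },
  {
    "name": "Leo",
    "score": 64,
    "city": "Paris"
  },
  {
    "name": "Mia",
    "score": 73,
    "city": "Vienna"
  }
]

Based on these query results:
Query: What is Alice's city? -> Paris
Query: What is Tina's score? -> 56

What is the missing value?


The missing value is Alice's city
From query: Alice's city = Paris

ANSWER: Paris


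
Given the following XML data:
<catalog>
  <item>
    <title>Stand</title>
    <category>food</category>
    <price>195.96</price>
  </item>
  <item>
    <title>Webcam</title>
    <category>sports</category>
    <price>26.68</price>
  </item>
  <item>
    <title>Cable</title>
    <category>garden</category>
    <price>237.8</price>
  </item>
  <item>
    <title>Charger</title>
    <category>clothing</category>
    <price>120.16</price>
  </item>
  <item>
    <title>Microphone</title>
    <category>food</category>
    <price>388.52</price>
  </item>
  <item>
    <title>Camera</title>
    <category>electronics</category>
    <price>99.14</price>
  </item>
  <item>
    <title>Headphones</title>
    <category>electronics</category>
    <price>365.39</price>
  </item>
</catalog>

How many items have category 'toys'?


Scanning <item> elements for <category>toys</category>:
Count: 0

ANSWER: 0


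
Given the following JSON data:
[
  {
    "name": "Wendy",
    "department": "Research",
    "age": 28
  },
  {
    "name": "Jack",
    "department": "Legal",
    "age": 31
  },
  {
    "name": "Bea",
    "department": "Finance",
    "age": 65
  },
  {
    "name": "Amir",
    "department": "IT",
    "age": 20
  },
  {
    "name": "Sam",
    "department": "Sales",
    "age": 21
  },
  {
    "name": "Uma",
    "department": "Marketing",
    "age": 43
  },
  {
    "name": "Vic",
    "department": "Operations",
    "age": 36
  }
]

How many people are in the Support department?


Scanning records for department = Support
  No matches found
Count: 0

ANSWER: 0


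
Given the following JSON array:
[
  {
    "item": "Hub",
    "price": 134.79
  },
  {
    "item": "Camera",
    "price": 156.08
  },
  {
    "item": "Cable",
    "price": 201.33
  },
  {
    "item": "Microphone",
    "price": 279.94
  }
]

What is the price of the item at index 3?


Array index 3 -> Microphone
price = 279.94

ANSWER: 279.94


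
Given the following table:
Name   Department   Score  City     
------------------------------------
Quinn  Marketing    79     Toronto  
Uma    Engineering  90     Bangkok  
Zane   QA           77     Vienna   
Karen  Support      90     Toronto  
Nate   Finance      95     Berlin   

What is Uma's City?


Row 2: Uma
City = Bangkok

ANSWER: Bangkok


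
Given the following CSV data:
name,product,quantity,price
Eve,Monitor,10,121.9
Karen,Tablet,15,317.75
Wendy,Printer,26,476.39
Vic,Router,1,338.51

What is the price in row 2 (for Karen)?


Row 2: Karen
Column 'price' = 317.75

ANSWER: 317.75


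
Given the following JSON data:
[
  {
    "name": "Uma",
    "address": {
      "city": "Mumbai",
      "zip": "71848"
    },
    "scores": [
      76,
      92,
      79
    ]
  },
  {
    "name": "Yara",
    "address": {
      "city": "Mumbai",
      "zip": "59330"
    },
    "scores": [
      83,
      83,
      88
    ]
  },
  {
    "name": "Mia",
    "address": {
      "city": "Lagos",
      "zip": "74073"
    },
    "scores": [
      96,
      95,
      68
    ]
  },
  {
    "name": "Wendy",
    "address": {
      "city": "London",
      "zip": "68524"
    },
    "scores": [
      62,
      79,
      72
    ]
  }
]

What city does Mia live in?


Path: records[2].address.city
Value: Lagos

ANSWER: Lagos


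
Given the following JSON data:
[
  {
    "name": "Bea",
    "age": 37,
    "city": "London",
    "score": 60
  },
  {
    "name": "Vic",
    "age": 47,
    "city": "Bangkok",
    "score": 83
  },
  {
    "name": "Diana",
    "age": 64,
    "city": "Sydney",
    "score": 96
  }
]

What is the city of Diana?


Looking up record where name = Diana
Record index: 2
Field 'city' = Sydney

ANSWER: Sydney


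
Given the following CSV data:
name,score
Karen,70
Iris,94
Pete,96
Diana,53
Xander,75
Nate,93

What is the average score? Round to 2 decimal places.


Scores: 70, 94, 96, 53, 75, 93
Sum = 481
Count = 6
Average = 481 / 6 = 80.17

ANSWER: 80.17


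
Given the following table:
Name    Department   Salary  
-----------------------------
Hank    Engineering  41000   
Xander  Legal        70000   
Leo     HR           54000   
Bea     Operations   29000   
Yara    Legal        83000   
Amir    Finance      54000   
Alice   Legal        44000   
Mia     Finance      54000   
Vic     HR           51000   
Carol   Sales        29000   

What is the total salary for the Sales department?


Sales department members:
  Carol: 29000
Total = 29000 = 29000

ANSWER: 29000


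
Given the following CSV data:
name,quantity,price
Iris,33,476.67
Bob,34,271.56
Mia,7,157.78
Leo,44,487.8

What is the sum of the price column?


Values in 'price' column:
  Row 1: 476.67
  Row 2: 271.56
  Row 3: 157.78
  Row 4: 487.8
Sum = 476.67 + 271.56 + 157.78 + 487.8 = 1393.81

ANSWER: 1393.81


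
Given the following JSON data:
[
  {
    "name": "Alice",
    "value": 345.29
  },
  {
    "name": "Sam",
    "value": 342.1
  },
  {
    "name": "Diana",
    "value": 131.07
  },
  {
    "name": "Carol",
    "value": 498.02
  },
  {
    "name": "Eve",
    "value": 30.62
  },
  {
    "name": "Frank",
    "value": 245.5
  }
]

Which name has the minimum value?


Comparing values:
  Alice: 345.29
  Sam: 342.1
  Diana: 131.07
  Carol: 498.02
  Eve: 30.62
  Frank: 245.5
Minimum: Eve (30.62)

ANSWER: Eve


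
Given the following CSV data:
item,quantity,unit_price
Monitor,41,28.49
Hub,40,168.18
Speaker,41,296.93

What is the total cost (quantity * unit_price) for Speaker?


Row: Speaker
quantity = 41
unit_price = 296.93
total = 41 * 296.93 = 12174.13

ANSWER: 12174.13


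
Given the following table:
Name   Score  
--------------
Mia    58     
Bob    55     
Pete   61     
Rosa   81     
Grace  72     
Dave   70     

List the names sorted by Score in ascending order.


Sorting by Score (ascending):
  Bob: 55
  Mia: 58
  Pete: 61
  Dave: 70
  Grace: 72
  Rosa: 81


ANSWER: Bob, Mia, Pete, Dave, Grace, Rosa


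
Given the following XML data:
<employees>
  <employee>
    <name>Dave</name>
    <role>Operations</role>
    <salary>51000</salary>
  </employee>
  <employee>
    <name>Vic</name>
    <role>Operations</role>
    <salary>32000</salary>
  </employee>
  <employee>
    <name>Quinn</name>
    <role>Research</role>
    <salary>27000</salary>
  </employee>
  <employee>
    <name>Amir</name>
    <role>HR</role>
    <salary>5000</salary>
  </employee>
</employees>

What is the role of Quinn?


Searching for <employee> with <name>Quinn</name>
Found at position 3
<role>Research</role>

ANSWER: Research


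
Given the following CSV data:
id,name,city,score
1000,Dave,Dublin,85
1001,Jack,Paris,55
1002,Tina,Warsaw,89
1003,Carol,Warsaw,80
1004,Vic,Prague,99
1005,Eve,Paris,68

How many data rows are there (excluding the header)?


Counting rows (excluding header):
Header: id,name,city,score
Data rows: 6

ANSWER: 6


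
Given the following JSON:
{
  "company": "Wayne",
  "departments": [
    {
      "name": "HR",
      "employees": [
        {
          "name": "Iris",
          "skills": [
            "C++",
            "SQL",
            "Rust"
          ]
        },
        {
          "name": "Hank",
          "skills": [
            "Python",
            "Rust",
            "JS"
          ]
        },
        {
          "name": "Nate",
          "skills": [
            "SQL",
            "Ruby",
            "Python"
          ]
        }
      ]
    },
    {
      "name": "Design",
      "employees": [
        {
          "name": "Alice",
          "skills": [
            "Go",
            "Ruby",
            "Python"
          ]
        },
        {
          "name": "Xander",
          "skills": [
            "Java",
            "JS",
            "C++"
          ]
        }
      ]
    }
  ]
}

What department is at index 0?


Path: departments[0].name
Value: HR

ANSWER: HR


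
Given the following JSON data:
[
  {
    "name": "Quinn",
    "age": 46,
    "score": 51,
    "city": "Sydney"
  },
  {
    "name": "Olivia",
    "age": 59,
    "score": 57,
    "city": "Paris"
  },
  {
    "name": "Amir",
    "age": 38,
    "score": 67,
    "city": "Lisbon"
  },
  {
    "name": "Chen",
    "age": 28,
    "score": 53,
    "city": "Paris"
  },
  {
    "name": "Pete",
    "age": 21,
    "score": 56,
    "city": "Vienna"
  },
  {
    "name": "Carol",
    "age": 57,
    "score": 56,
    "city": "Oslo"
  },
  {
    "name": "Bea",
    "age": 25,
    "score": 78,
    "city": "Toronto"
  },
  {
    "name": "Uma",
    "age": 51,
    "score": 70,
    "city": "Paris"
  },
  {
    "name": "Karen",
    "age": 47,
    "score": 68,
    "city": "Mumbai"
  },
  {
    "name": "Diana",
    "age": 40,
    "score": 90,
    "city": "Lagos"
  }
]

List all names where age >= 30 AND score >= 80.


Checking both conditions:
  Quinn (age=46, score=51) -> no
  Olivia (age=59, score=57) -> no
  Amir (age=38, score=67) -> no
  Chen (age=28, score=53) -> no
  Pete (age=21, score=56) -> no
  Carol (age=57, score=56) -> no
  Bea (age=25, score=78) -> no
  Uma (age=51, score=70) -> no
  Karen (age=47, score=68) -> no
  Diana (age=40, score=90) -> YES


ANSWER: Diana


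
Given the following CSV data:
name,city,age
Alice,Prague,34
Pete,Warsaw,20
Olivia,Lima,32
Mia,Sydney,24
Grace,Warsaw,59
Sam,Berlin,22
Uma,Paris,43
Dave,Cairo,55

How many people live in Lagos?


Scanning city column for 'Lagos':
Total matches: 0

ANSWER: 0


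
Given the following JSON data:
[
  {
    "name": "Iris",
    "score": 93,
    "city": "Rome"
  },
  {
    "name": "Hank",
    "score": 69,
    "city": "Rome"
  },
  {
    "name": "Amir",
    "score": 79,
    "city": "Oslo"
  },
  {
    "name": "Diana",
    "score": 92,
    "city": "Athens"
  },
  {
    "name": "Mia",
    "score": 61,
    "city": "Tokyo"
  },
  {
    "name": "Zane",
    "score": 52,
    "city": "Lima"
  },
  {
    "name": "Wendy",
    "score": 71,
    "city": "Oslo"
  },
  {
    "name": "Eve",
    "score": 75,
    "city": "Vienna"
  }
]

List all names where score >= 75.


Filtering records where score >= 75:
  Iris (score=93) -> YES
  Hank (score=69) -> no
  Amir (score=79) -> YES
  Diana (score=92) -> YES
  Mia (score=61) -> no
  Zane (score=52) -> no
  Wendy (score=71) -> no
  Eve (score=75) -> YES


ANSWER: Iris, Amir, Diana, Eve


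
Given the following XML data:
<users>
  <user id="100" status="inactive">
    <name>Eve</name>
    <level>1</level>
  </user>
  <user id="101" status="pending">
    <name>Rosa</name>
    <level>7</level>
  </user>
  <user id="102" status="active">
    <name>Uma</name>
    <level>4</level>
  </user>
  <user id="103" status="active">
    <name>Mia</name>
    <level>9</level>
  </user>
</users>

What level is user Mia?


Finding user: Mia
<level>9</level>

ANSWER: 9


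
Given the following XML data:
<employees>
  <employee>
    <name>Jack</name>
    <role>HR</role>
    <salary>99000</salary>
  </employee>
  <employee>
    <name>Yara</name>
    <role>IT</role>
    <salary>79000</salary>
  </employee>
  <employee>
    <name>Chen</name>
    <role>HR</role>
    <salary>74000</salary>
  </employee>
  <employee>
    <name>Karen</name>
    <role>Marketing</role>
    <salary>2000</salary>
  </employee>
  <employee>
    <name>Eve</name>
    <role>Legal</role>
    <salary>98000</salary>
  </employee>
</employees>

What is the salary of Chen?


Searching for <employee> with <name>Chen</name>
Found at position 3
<salary>74000</salary>

ANSWER: 74000


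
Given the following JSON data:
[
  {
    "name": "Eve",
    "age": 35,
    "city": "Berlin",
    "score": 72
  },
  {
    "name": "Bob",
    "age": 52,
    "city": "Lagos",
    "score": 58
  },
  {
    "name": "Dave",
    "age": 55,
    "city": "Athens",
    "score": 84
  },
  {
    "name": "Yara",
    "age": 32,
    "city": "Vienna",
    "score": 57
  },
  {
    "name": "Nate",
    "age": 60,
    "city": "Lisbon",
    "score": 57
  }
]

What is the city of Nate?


Looking up record where name = Nate
Record index: 4
Field 'city' = Lisbon

ANSWER: Lisbon


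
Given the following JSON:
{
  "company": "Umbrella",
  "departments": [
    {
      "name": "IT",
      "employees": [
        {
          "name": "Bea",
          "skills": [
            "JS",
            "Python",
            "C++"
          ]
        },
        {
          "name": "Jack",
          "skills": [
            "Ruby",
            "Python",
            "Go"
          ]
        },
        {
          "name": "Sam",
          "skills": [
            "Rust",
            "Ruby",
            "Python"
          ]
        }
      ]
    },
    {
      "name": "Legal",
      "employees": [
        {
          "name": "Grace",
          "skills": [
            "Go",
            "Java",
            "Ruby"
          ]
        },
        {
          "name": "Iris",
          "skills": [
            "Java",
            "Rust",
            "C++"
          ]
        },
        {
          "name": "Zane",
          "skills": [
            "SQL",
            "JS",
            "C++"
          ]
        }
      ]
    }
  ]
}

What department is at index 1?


Path: departments[1].name
Value: Legal

ANSWER: Legal


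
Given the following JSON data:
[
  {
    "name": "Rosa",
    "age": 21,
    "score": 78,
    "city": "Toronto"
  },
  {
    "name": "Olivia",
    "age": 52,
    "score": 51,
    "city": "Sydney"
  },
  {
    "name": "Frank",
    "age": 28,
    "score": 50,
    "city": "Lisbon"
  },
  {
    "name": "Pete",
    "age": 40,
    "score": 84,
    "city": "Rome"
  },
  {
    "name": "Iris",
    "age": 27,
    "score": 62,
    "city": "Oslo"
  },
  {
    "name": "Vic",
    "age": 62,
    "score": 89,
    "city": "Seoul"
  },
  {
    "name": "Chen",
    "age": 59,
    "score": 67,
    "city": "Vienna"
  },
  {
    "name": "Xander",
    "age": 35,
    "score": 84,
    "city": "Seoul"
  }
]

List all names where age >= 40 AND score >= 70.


Checking both conditions:
  Rosa (age=21, score=78) -> no
  Olivia (age=52, score=51) -> no
  Frank (age=28, score=50) -> no
  Pete (age=40, score=84) -> YES
  Iris (age=27, score=62) -> no
  Vic (age=62, score=89) -> YES
  Chen (age=59, score=67) -> no
  Xander (age=35, score=84) -> no


ANSWER: Pete, Vic


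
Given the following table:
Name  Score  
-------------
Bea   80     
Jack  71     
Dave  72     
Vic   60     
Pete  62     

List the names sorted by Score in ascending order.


Sorting by Score (ascending):
  Vic: 60
  Pete: 62
  Jack: 71
  Dave: 72
  Bea: 80


ANSWER: Vic, Pete, Jack, Dave, Bea


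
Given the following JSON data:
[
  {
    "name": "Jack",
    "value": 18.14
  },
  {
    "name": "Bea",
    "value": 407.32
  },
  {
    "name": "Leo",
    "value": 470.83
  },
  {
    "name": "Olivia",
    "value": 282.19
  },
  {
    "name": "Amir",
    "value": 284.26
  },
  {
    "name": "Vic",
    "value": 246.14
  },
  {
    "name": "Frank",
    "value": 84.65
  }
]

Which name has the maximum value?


Comparing values:
  Jack: 18.14
  Bea: 407.32
  Leo: 470.83
  Olivia: 282.19
  Amir: 284.26
  Vic: 246.14
  Frank: 84.65
Maximum: Leo (470.83)

ANSWER: Leo


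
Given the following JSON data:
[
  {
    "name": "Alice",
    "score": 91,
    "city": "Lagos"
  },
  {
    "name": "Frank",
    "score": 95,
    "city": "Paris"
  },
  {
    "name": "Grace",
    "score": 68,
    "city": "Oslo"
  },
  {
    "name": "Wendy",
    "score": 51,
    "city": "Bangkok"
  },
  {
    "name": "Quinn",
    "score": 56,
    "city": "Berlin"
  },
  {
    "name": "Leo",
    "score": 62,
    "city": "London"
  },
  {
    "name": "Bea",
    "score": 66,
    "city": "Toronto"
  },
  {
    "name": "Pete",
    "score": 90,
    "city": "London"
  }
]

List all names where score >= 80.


Filtering records where score >= 80:
  Alice (score=91) -> YES
  Frank (score=95) -> YES
  Grace (score=68) -> no
  Wendy (score=51) -> no
  Quinn (score=56) -> no
  Leo (score=62) -> no
  Bea (score=66) -> no
  Pete (score=90) -> YES


ANSWER: Alice, Frank, Pete


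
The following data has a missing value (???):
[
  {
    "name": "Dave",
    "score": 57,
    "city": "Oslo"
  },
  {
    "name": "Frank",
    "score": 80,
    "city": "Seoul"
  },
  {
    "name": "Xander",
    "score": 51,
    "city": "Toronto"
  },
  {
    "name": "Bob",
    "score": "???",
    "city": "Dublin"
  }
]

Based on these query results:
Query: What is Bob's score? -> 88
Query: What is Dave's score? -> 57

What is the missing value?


The missing value is Bob's score
From query: Bob's score = 88

ANSWER: 88


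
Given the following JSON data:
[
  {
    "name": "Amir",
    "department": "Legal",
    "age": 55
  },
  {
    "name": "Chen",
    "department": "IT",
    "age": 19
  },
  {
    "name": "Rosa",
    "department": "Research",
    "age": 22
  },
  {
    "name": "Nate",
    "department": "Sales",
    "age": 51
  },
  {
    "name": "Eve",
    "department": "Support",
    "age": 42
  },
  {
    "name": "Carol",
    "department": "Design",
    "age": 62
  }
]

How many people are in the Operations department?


Scanning records for department = Operations
  No matches found
Count: 0

ANSWER: 0


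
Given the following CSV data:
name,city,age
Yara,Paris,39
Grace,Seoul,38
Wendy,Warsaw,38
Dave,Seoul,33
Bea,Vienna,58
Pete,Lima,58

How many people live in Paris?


Scanning city column for 'Paris':
  Row 1: Yara -> MATCH
Total matches: 1

ANSWER: 1


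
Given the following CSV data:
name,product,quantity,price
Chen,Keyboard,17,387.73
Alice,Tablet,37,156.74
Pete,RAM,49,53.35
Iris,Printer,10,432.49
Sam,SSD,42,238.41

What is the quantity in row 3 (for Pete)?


Row 3: Pete
Column 'quantity' = 49

ANSWER: 49


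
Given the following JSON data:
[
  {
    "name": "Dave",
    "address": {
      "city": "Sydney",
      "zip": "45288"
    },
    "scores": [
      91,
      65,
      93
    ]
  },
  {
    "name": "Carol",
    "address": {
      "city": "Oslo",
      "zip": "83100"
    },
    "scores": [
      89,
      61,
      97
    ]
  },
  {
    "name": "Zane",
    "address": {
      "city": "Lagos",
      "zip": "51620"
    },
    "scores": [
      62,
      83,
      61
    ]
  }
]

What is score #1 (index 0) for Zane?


Path: records[2].scores[0]
Value: 62

ANSWER: 62


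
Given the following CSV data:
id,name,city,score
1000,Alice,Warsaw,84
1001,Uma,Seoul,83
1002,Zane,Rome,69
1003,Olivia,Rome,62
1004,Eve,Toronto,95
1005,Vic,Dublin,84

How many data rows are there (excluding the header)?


Counting rows (excluding header):
Header: id,name,city,score
Data rows: 6

ANSWER: 6


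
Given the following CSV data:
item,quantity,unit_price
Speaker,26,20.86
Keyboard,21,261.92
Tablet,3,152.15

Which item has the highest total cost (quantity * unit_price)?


Computing row totals:
  Speaker: 542.36
  Keyboard: 5500.32
  Tablet: 456.45
Maximum: Keyboard (5500.32)

ANSWER: Keyboard


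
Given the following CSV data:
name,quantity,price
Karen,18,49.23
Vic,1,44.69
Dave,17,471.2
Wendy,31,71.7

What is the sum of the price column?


Values in 'price' column:
  Row 1: 49.23
  Row 2: 44.69
  Row 3: 471.2
  Row 4: 71.7
Sum = 49.23 + 44.69 + 471.2 + 71.7 = 636.82

ANSWER: 636.82


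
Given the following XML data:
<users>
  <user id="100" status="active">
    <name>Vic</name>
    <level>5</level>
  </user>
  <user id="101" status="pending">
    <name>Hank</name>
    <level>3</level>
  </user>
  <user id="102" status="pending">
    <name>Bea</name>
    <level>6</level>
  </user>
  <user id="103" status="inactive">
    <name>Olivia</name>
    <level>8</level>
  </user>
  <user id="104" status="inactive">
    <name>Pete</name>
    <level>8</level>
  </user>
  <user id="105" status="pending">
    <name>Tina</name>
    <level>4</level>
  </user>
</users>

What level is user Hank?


Finding user: Hank
<level>3</level>

ANSWER: 3


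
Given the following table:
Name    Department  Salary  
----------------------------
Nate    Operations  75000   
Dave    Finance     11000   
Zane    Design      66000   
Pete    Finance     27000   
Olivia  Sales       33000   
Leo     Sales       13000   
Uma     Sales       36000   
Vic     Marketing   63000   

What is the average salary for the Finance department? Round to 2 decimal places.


Finance department members:
  Dave: 11000
  Pete: 27000
Sum = 38000
Count = 2
Average = 38000 / 2 = 19000.00

ANSWER: 19000.00


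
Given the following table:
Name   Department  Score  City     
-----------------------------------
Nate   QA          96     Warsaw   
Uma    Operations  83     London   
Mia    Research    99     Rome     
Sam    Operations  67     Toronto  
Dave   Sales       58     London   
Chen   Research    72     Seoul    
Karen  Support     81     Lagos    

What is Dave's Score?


Row 5: Dave
Score = 58

ANSWER: 58


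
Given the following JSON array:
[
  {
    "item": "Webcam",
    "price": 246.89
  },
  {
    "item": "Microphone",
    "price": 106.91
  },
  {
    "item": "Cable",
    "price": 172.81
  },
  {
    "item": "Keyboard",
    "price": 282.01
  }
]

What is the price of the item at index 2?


Array index 2 -> Cable
price = 172.81

ANSWER: 172.81


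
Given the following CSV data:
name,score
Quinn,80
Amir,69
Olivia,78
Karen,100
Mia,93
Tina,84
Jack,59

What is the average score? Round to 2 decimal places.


Scores: 80, 69, 78, 100, 93, 84, 59
Sum = 563
Count = 7
Average = 563 / 7 = 80.43

ANSWER: 80.43


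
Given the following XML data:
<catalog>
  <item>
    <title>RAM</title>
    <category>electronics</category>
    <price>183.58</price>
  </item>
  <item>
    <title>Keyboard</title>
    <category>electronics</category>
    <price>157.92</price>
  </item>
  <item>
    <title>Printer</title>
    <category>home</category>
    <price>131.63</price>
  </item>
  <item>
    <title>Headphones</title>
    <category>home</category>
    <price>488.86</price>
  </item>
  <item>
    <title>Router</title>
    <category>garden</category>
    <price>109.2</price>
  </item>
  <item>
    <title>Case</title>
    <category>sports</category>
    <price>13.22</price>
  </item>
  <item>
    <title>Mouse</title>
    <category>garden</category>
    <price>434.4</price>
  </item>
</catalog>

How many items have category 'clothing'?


Scanning <item> elements for <category>clothing</category>:
Count: 0

ANSWER: 0


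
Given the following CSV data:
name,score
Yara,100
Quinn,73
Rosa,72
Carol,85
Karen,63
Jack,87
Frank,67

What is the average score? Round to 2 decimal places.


Scores: 100, 73, 72, 85, 63, 87, 67
Sum = 547
Count = 7
Average = 547 / 7 = 78.14

ANSWER: 78.14


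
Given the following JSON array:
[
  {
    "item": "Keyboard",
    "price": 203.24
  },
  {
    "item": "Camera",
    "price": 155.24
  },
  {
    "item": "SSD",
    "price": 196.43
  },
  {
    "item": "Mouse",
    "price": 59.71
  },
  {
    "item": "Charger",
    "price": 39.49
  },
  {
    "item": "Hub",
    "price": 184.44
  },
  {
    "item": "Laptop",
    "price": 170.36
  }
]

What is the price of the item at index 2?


Array index 2 -> SSD
price = 196.43

ANSWER: 196.43


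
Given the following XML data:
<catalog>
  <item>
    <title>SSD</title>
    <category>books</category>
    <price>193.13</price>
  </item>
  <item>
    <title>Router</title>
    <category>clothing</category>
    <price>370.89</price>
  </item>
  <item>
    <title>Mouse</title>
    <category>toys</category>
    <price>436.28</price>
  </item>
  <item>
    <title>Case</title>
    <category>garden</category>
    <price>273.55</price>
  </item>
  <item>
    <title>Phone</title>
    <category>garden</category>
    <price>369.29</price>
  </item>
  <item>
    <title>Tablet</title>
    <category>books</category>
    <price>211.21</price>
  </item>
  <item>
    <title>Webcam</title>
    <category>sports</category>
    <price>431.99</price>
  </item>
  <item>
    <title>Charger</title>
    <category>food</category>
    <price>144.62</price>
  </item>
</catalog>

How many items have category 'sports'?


Scanning <item> elements for <category>sports</category>:
  Item 7: Webcam -> MATCH
Count: 1

ANSWER: 1


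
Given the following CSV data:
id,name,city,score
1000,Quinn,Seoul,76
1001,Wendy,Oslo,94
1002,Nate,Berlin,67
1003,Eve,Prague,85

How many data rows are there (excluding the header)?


Counting rows (excluding header):
Header: id,name,city,score
Data rows: 4

ANSWER: 4


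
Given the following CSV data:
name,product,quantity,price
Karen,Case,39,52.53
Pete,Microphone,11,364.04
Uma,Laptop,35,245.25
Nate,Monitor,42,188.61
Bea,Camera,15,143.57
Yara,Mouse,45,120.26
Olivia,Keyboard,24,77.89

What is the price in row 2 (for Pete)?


Row 2: Pete
Column 'price' = 364.04

ANSWER: 364.04


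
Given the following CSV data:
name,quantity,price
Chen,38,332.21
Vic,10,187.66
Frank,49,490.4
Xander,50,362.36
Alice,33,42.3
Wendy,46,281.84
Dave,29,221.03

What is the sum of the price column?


Values in 'price' column:
  Row 1: 332.21
  Row 2: 187.66
  Row 3: 490.4
  Row 4: 362.36
  Row 5: 42.3
  Row 6: 281.84
  Row 7: 221.03
Sum = 332.21 + 187.66 + 490.4 + 362.36 + 42.3 + 281.84 + 221.03 = 1917.8

ANSWER: 1917.8


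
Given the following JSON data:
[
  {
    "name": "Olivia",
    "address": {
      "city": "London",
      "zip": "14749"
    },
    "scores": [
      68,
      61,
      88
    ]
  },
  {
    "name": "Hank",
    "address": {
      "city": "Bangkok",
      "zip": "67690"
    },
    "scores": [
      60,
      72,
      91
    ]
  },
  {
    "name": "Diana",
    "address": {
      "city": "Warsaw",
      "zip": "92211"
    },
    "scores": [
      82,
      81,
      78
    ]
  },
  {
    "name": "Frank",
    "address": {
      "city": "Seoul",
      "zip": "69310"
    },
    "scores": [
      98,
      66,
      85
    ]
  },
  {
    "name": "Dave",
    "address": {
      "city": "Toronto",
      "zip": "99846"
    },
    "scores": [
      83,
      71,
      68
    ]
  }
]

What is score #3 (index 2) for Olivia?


Path: records[0].scores[2]
Value: 88

ANSWER: 88


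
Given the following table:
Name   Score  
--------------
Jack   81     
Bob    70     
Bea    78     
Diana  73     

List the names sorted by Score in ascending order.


Sorting by Score (ascending):
  Bob: 70
  Diana: 73
  Bea: 78
  Jack: 81


ANSWER: Bob, Diana, Bea, Jack


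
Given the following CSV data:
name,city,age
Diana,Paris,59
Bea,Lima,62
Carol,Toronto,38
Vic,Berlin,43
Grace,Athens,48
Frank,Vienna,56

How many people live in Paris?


Scanning city column for 'Paris':
  Row 1: Diana -> MATCH
Total matches: 1

ANSWER: 1


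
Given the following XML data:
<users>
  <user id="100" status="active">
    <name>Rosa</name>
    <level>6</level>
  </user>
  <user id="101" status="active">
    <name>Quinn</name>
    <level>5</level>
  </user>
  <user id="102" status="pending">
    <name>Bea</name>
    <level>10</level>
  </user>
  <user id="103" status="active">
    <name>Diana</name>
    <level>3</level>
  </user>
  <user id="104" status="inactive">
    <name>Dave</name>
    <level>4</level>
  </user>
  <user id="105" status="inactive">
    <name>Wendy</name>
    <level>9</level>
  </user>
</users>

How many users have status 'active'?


Counting users with status='active':
  Rosa (id=100) -> MATCH
  Quinn (id=101) -> MATCH
  Diana (id=103) -> MATCH
Count: 3

ANSWER: 3


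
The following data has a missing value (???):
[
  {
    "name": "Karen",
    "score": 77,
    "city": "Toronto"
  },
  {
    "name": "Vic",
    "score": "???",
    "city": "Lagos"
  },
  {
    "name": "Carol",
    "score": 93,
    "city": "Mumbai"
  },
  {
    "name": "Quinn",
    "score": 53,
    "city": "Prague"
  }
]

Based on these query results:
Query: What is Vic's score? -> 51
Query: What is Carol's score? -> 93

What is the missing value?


The missing value is Vic's score
From query: Vic's score = 51

ANSWER: 51


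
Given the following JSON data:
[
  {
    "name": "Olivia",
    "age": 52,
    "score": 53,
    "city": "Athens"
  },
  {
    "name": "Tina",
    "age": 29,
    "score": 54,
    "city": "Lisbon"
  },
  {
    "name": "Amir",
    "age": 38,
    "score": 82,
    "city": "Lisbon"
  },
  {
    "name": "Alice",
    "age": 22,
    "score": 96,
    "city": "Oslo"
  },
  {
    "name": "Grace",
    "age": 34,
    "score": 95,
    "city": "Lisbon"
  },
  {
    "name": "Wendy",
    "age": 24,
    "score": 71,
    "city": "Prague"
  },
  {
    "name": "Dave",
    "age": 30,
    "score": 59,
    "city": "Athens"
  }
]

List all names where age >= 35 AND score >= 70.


Checking both conditions:
  Olivia (age=52, score=53) -> no
  Tina (age=29, score=54) -> no
  Amir (age=38, score=82) -> YES
  Alice (age=22, score=96) -> no
  Grace (age=34, score=95) -> no
  Wendy (age=24, score=71) -> no
  Dave (age=30, score=59) -> no


ANSWER: Amir


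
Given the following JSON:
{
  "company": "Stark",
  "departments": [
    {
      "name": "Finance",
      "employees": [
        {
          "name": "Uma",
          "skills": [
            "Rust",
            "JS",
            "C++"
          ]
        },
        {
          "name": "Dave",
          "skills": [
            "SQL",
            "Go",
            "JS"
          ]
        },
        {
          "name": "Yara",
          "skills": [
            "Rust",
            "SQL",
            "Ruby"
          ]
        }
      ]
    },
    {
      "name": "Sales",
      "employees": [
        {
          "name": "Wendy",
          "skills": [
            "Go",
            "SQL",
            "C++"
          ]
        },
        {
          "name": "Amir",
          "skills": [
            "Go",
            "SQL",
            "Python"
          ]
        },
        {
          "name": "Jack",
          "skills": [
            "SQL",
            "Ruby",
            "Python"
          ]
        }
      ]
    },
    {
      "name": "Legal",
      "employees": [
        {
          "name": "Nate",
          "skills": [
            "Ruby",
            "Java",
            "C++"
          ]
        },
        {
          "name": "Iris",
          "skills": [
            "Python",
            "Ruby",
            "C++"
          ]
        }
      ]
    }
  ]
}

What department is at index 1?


Path: departments[1].name
Value: Sales

ANSWER: Sales


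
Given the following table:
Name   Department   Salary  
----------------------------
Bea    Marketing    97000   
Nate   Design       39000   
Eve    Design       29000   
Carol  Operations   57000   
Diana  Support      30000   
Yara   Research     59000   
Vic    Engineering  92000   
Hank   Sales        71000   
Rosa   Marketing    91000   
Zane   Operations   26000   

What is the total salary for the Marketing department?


Marketing department members:
  Bea: 97000
  Rosa: 91000
Total = 97000 + 91000 = 188000

ANSWER: 188000


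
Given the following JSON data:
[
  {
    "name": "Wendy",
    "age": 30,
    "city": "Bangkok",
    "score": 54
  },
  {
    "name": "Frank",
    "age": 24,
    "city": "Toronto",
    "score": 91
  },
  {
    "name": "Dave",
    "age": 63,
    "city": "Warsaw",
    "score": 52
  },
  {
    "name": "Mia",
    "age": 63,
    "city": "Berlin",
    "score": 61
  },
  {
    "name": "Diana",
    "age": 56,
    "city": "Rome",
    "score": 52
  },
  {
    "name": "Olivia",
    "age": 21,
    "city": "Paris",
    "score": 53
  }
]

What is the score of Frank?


Looking up record where name = Frank
Record index: 1
Field 'score' = 91

ANSWER: 91


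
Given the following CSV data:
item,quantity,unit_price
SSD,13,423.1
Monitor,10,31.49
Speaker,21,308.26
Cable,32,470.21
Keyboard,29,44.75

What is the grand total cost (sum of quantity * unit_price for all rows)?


Computing row totals:
  SSD: 13 * 423.1 = 5500.3
  Monitor: 10 * 31.49 = 314.9
  Speaker: 21 * 308.26 = 6473.46
  Cable: 32 * 470.21 = 15046.72
  Keyboard: 29 * 44.75 = 1297.75
Grand total = 5500.3 + 314.9 + 6473.46 + 15046.72 + 1297.75 = 28633.13

ANSWER: 28633.13


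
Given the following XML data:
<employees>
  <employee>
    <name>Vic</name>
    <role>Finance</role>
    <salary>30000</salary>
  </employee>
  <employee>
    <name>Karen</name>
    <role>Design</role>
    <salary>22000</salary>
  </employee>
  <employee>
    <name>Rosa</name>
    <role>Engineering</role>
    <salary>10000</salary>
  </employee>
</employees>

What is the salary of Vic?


Searching for <employee> with <name>Vic</name>
Found at position 1
<salary>30000</salary>

ANSWER: 30000


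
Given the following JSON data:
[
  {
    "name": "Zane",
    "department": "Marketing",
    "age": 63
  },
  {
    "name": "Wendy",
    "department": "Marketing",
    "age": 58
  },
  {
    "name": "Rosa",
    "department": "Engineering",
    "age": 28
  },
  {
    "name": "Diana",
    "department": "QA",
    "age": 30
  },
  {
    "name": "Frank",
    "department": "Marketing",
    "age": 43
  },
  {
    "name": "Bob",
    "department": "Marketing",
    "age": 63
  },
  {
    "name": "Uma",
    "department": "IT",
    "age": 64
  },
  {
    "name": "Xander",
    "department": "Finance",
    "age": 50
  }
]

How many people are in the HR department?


Scanning records for department = HR
  No matches found
Count: 0

ANSWER: 0


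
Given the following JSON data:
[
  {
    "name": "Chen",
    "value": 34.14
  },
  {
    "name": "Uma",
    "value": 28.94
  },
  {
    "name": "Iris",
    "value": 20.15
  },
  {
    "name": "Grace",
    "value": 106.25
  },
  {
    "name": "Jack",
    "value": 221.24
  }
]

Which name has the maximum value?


Comparing values:
  Chen: 34.14
  Uma: 28.94
  Iris: 20.15
  Grace: 106.25
  Jack: 221.24
Maximum: Jack (221.24)

ANSWER: Jack


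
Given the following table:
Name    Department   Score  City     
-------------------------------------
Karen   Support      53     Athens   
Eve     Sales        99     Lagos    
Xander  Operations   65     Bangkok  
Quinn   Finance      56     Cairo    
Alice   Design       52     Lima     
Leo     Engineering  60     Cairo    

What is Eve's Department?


Row 2: Eve
Department = Sales

ANSWER: Sales


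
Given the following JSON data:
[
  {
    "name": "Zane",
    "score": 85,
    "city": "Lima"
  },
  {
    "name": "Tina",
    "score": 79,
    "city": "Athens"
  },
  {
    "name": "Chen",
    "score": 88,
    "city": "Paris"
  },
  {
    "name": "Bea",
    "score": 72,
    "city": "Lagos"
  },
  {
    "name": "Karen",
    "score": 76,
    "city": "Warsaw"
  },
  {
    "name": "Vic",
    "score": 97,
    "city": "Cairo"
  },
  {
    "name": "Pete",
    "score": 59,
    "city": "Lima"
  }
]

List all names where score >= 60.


Filtering records where score >= 60:
  Zane (score=85) -> YES
  Tina (score=79) -> YES
  Chen (score=88) -> YES
  Bea (score=72) -> YES
  Karen (score=76) -> YES
  Vic (score=97) -> YES
  Pete (score=59) -> no


ANSWER: Zane, Tina, Chen, Bea, Karen, Vic


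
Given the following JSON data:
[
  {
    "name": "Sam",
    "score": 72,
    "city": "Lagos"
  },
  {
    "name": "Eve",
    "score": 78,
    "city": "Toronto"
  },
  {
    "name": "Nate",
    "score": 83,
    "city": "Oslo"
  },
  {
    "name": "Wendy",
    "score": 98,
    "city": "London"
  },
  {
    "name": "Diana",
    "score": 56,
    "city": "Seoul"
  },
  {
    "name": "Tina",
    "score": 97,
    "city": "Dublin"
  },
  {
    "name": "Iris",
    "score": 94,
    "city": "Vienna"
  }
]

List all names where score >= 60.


Filtering records where score >= 60:
  Sam (score=72) -> YES
  Eve (score=78) -> YES
  Nate (score=83) -> YES
  Wendy (score=98) -> YES
  Diana (score=56) -> no
  Tina (score=97) -> YES
  Iris (score=94) -> YES


ANSWER: Sam, Eve, Nate, Wendy, Tina, Iris


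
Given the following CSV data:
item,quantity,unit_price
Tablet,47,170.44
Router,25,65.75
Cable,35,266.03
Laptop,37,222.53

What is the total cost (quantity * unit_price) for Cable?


Row: Cable
quantity = 35
unit_price = 266.03
total = 35 * 266.03 = 9311.05

ANSWER: 9311.05


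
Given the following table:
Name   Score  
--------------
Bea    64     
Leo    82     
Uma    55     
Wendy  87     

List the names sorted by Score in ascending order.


Sorting by Score (ascending):
  Uma: 55
  Bea: 64
  Leo: 82
  Wendy: 87


ANSWER: Uma, Bea, Leo, Wendy


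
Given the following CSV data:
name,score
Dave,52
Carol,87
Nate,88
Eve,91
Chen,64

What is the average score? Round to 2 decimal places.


Scores: 52, 87, 88, 91, 64
Sum = 382
Count = 5
Average = 382 / 5 = 76.40

ANSWER: 76.40


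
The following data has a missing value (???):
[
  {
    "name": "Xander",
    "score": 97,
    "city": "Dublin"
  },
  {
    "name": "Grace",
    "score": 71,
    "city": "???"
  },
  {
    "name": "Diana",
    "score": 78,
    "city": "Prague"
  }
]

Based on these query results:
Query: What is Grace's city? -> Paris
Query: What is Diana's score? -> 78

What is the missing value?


The missing value is Grace's city
From query: Grace's city = Paris

ANSWER: Paris


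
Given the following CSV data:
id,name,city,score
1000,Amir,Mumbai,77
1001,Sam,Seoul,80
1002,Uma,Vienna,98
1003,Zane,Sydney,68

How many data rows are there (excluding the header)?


Counting rows (excluding header):
Header: id,name,city,score
Data rows: 4

ANSWER: 4


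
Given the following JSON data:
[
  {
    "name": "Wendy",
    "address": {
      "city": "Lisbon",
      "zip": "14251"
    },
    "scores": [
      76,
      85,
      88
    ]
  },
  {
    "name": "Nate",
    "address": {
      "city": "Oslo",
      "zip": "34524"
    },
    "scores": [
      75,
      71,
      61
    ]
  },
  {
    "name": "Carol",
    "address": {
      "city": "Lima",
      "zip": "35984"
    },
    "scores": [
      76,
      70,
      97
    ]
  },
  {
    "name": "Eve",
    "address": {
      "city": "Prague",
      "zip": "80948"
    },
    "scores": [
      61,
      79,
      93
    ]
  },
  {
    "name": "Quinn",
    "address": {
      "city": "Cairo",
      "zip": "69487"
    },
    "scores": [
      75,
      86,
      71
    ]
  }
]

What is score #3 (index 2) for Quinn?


Path: records[4].scores[2]
Value: 71

ANSWER: 71
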